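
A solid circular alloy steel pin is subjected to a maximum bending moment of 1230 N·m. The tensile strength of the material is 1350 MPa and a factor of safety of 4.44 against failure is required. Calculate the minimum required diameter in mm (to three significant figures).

σ_allow = 1350/4.44 = 304.1 MPa.
For a solid circular section σ = 32M/(πd³), so d³ = 32M/(π σ_allow) = 32×1230000/(π×304.1) = 41210 mm³.
d = 34.54 mm.

d = 34.5 mm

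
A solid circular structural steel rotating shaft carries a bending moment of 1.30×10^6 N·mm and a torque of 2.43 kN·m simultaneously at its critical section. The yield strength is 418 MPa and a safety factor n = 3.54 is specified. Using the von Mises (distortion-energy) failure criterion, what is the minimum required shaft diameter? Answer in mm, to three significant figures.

d = 59.8 mm

σ_allow = σ_y/n = 418/3.54 = 118.1 MPa.
For a solid shaft σ_b = 32M/(πd³) and τ = 16T/(πd³), so the von Mises stress is σ' = (16/πd³)·√(4M²+3T²).
√(4M²+3T²) = √(4×(1.300×10^6)² + 3×(2.430×10^6)²) = 4.947×10^6 N·mm.
d³ = 16×4.947×10^6/(π×118.1) = 213400 mm³.
d = 59.76 mm.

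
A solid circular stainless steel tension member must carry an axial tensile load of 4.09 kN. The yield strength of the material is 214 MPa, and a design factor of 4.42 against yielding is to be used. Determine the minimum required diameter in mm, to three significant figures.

Allowable stress σ_allow = 214/4.42 = 48.42 MPa.
Required area A = F/σ_allow = 4090.0/48.42 = 84.48 mm².
A = πd²/4 → d = √(4A/π) = 10.37 mm.

d = 10.4 mm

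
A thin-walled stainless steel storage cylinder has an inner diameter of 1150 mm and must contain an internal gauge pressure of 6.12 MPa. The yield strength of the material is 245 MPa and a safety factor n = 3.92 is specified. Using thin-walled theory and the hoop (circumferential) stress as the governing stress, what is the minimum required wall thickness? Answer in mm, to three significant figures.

t = 56.3 mm

σ_allow = 245/3.92 = 62.50 MPa.
Hoop stress σ_h = pD/(2t), so t = pD/(2σ_allow) = 6.12×1150/(2×62.50) = 56.30 mm.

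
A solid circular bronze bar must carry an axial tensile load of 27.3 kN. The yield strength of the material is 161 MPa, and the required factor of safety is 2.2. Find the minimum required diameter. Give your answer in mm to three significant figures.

Allowable stress σ_allow = 161/2.2 = 73.18 MPa.
Required area A = F/σ_allow = 27300/73.18 = 373.0 mm².
A = πd²/4 → d = √(4A/π) = 21.79 mm.

d = 21.8 mm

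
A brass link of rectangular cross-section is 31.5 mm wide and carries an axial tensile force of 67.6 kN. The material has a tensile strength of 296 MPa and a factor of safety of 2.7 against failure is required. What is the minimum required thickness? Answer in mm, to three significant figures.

t = 19.6 mm

σ_allow = 296/2.7 = 109.6 MPa.
Required area A = F/σ_allow = 67600/109.6 = 616.6 mm².
t = A/w = 616.6/31.5 = 19.58 mm.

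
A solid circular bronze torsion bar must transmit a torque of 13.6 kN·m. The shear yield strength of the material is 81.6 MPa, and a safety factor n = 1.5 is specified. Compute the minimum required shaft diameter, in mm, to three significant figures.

Allowable shear stress τ_allow = 81.6/1.5 = 54.40 MPa.
For a solid shaft τ = 16T/(πd³), so d³ = 16T/(π τ_allow) = 16×1.3600×10^7/(π×54.40) = 1.273×10^6 mm³.
d = (1.273×10^6)^(1/3) = 108.4 mm.

d = 108 mm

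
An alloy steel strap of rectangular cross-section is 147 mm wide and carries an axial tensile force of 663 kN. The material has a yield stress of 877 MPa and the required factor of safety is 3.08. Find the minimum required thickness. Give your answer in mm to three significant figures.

t = 15.8 mm

σ_allow = 877/3.08 = 284.7 MPa.
Required area A = F/σ_allow = 663000/284.7 = 2328 mm².
t = A/w = 2328/147 = 15.84 mm.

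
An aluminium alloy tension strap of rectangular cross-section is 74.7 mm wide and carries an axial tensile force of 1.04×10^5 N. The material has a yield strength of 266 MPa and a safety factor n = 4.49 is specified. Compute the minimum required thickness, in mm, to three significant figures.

t = 23.5 mm

σ_allow = 266/4.49 = 59.24 MPa.
Required area A = F/σ_allow = 104000/59.24 = 1755 mm².
t = A/w = 1755/74.7 = 23.50 mm.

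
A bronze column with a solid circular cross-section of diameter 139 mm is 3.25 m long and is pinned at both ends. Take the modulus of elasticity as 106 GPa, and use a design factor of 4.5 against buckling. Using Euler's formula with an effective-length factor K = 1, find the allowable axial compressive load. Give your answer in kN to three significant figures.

I = πd⁴/64 = π×139⁴/64 = 1.832×10^7 mm⁴.
Effective length L_e = KL = 1×3.25 m = 3250 mm.
Euler critical load P_cr = π²EI/L_e² = π²×106000×1.832×10^7/3250² = 1.815×10^6 N.
P_allow = P_cr/n = 1.815×10^6/4.5 = 403300 N.

P_allow = 403 kN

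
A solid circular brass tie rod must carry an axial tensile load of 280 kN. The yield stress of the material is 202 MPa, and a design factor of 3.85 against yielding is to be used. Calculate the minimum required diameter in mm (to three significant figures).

d = 82.4 mm

Allowable stress σ_allow = 202/3.85 = 52.47 MPa.
Required area A = F/σ_allow = 280000/52.47 = 5337 mm².
A = πd²/4 → d = √(4A/π) = 82.43 mm.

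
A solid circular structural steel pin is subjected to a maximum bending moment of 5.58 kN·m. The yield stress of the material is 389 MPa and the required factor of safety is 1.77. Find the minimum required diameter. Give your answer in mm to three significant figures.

d = 63.7 mm

σ_allow = 389/1.77 = 219.8 MPa.
For a solid circular section σ = 32M/(πd³), so d³ = 32M/(π σ_allow) = 32×5580000/(π×219.8) = 258600 mm³.
d = 63.71 mm.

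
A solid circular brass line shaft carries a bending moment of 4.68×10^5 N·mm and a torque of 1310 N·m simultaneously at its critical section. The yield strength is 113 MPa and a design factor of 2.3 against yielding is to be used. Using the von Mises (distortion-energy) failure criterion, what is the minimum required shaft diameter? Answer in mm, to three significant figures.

σ_allow = σ_y/n = 113/2.3 = 49.13 MPa.
For a solid shaft σ_b = 32M/(πd³) and τ = 16T/(πd³), so the von Mises stress is σ' = (16/πd³)·√(4M²+3T²).
√(4M²+3T²) = √(4×(468000)² + 3×(1.310×10^6)²) = 2.454×10^6 N·mm.
d³ = 16×2.454×10^6/(π×49.13) = 254400 mm³.
d = 63.37 mm.

d = 63.4 mm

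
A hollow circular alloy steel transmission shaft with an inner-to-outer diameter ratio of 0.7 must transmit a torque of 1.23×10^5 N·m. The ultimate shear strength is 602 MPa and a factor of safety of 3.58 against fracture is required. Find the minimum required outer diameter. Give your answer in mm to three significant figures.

d_o = 170 mm

τ_allow = 602/3.58 = 168.2 MPa.
For a hollow shaft τ = 16T/[πd_o³(1−k⁴)] with k = 0.7, so 1−k⁴ = 0.7599.
d_o³ = 16T/[π τ_allow (1−k⁴)] = 16×1.2300×10^8/(π×168.2×0.7599) = 4.902×10^6 mm³.
d_o = 169.9 mm.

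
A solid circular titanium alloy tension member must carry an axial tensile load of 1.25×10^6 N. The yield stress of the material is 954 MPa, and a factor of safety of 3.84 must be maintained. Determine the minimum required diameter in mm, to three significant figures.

Allowable stress σ_allow = 954/3.84 = 248.4 MPa.
Required area A = F/σ_allow = 1250000/248.4 = 5031 mm².
A = πd²/4 → d = √(4A/π) = 80.04 mm.

d = 80.0 mm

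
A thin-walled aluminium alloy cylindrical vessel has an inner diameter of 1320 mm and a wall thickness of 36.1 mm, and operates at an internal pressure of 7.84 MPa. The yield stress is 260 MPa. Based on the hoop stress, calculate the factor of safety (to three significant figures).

n = 1.81

σ_h = pD/(2t) = 7.84×1320/(2×36.1) = 143.3 MPa.
n = 260/143.3 = 1.814.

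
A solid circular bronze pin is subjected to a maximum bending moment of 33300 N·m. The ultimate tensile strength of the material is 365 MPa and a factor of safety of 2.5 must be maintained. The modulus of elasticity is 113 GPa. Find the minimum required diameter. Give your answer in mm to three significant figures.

d = 132 mm

σ_allow = 365/2.5 = 146.0 MPa.
For a solid circular section σ = 32M/(πd³), so d³ = 32M/(π σ_allow) = 32×3.3300×10^7/(π×146.0) = 2.323×10^6 mm³.
d = 132.4 mm.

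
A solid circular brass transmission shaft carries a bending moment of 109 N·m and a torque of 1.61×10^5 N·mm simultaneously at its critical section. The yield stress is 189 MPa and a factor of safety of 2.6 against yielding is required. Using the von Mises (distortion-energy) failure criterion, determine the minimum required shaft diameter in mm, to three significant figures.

σ_allow = σ_y/n = 189/2.6 = 72.69 MPa.
For a solid shaft σ_b = 32M/(πd³) and τ = 16T/(πd³), so the von Mises stress is σ' = (16/πd³)·√(4M²+3T²).
√(4M²+3T²) = √(4×(109000)² + 3×(161000)²) = 354000 N·mm.
d³ = 16×354000/(π×72.69) = 24800 mm³.
d = 29.16 mm.

d = 29.2 mm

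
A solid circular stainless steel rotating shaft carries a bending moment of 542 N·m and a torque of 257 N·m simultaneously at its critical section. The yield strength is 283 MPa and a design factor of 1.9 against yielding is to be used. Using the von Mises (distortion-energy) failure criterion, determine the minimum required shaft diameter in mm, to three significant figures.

σ_allow = σ_y/n = 283/1.9 = 148.9 MPa.
For a solid shaft σ_b = 32M/(πd³) and τ = 16T/(πd³), so the von Mises stress is σ' = (16/πd³)·√(4M²+3T²).
√(4M²+3T²) = √(4×(542000)² + 3×(257000)²) = 1.172×10^6 N·mm.
d³ = 16×1.172×10^6/(π×148.9) = 40070 mm³.
d = 34.22 mm.

d = 34.2 mm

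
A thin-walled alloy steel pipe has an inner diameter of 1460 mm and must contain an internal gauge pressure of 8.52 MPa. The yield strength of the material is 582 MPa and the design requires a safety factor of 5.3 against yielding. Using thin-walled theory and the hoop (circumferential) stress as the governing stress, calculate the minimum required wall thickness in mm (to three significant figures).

t = 56.6 mm

σ_allow = 582/5.3 = 109.8 MPa.
Hoop stress σ_h = pD/(2t), so t = pD/(2σ_allow) = 8.52×1460/(2×109.8) = 56.64 mm.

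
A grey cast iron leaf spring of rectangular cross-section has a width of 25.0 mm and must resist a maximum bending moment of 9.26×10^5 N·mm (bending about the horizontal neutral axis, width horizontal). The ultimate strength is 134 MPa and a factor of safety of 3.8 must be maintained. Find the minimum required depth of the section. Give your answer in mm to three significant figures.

σ_allow = 134/3.8 = 35.26 MPa.
For a rectangular section σ = 6M/(bh²), so h² = 6M/(b σ_allow) = 6×926000/(25.0×35.26) = 6302 mm².
h = 79.39 mm.

h = 79.4 mm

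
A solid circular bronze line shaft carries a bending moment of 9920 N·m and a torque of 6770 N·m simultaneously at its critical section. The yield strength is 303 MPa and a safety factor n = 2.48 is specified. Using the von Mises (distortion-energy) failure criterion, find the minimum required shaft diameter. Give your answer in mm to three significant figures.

d = 98.7 mm

σ_allow = σ_y/n = 303/2.48 = 122.2 MPa.
For a solid shaft σ_b = 32M/(πd³) and τ = 16T/(πd³), so the von Mises stress is σ' = (16/πd³)·√(4M²+3T²).
√(4M²+3T²) = √(4×(9.920×10^6)² + 3×(6.770×10^6)²) = 2.305×10^7 N·mm.
d³ = 16×2.305×10^7/(π×122.2) = 960700 mm³.
d = 98.67 mm.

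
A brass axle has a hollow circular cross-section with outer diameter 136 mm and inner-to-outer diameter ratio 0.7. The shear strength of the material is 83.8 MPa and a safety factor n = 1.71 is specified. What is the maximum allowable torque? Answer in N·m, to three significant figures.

T_allow = 18400 N·m

τ_allow = 83.8/1.71 = 49.01 MPa.
For a hollow shaft T_allow = τ_allow·πd_o³(1−k⁴)/16 with 1−k⁴ = 0.7599, so πd_o³(1−k⁴)/16 = 375300 mm³.
T_allow = 49.01×375300 = 1.839×10^7 N·mm = 18390 N·m.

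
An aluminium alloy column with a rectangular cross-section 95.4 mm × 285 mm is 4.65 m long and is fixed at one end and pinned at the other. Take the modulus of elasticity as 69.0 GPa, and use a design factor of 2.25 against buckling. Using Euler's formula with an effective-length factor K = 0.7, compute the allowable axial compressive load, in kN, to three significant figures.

P_allow = 589 kN

Buckling occurs about the weak axis: I_min = h·b³/12 = 285×95.4³/12 = 2.062×10^7 mm⁴ (b = 95.4 mm is the smaller dimension).
Effective length L_e = KL = 0.7×4.65 m = 3255 mm.
Euler critical load P_cr = π²EI/L_e² = π²×69000×2.062×10^7/3255² = 1.325×10^6 N.
P_allow = P_cr/n = 1.325×10^6/2.25 = 589100 N.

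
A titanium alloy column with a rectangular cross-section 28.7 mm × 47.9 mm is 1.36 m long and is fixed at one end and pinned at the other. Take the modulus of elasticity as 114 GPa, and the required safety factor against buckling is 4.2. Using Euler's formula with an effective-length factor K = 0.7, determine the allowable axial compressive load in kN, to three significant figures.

Buckling occurs about the weak axis: I_min = h·b³/12 = 47.9×28.7³/12 = 94360 mm⁴ (b = 28.7 mm is the smaller dimension).
Effective length L_e = KL = 0.7×1.36 m = 952.0 mm.
Euler critical load P_cr = π²EI/L_e² = π²×114000×94360/952.0² = 117100 N.
P_allow = P_cr/n = 117100/4.2 = 27890 N.

P_allow = 27.9 kN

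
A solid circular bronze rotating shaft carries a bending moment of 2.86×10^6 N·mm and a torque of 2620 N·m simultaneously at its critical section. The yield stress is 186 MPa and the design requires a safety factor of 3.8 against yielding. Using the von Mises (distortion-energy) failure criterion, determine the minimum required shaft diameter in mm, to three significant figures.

σ_allow = σ_y/n = 186/3.8 = 48.95 MPa.
For a solid shaft σ_b = 32M/(πd³) and τ = 16T/(πd³), so the von Mises stress is σ' = (16/πd³)·√(4M²+3T²).
√(4M²+3T²) = √(4×(2.860×10^6)² + 3×(2.620×10^6)²) = 7.301×10^6 N·mm.
d³ = 16×7.301×10^6/(π×48.95) = 759700 mm³.
d = 91.25 mm.

d = 91.2 mm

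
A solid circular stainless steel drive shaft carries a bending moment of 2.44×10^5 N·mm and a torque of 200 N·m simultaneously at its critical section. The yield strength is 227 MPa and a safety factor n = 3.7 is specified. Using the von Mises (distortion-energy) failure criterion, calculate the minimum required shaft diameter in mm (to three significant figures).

d = 36.8 mm

σ_allow = σ_y/n = 227/3.7 = 61.35 MPa.
For a solid shaft σ_b = 32M/(πd³) and τ = 16T/(πd³), so the von Mises stress is σ' = (16/πd³)·√(4M²+3T²).
√(4M²+3T²) = √(4×(244000)² + 3×(200000)²) = 598500 N·mm.
d³ = 16×598500/(π×61.35) = 49680 mm³.
d = 36.76 mm.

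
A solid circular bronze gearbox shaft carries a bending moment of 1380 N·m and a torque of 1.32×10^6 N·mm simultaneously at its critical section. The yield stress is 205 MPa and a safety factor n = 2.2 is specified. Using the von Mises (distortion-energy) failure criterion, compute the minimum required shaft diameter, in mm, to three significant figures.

d = 58.1 mm

σ_allow = σ_y/n = 205/2.2 = 93.18 MPa.
For a solid shaft σ_b = 32M/(πd³) and τ = 16T/(πd³), so the von Mises stress is σ' = (16/πd³)·√(4M²+3T²).
√(4M²+3T²) = √(4×(1.380×10^6)² + 3×(1.320×10^6)²) = 3.584×10^6 N·mm.
d³ = 16×3.584×10^6/(π×93.18) = 195900 mm³.
d = 58.08 mm.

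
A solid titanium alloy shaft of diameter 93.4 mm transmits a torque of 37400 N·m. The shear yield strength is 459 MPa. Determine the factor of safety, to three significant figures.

τ = 16T/(πd³) = 16×3.7400×10^7/(π×93.4³) = 233.8 MPa.
n = τ_limit/τ = 459/233.8 = 1.963.

n = 1.96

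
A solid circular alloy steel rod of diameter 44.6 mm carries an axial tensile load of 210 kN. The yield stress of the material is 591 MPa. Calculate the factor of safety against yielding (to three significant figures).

n = 4.40

A = πd²/4 = 1562 mm².
σ = F/A = 210000/1562 = 134.4 MPa.
n = 591/134.4 = 4.397.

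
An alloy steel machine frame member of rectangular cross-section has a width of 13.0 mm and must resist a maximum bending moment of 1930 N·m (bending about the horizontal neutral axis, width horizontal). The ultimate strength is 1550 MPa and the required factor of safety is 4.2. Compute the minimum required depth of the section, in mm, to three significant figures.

h = 49.1 mm

σ_allow = 1550/4.2 = 369.0 MPa.
For a rectangular section σ = 6M/(bh²), so h² = 6M/(b σ_allow) = 6×1930000/(13.0×369.0) = 2414 mm².
h = 49.13 mm.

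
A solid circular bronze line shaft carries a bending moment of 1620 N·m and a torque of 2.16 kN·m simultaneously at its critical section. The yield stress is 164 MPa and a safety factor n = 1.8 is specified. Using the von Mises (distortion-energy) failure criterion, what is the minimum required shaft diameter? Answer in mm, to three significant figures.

σ_allow = σ_y/n = 164/1.8 = 91.11 MPa.
For a solid shaft σ_b = 32M/(πd³) and τ = 16T/(πd³), so the von Mises stress is σ' = (16/πd³)·√(4M²+3T²).
√(4M²+3T²) = √(4×(1.620×10^6)² + 3×(2.160×10^6)²) = 4.949×10^6 N·mm.
d³ = 16×4.949×10^6/(π×91.11) = 276700 mm³.
d = 65.16 mm.

d = 65.2 mm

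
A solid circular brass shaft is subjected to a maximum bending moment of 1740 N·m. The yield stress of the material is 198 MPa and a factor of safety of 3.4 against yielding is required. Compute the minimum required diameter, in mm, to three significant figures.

d = 67.3 mm

σ_allow = 198/3.4 = 58.24 MPa.
For a solid circular section σ = 32M/(πd³), so d³ = 32M/(π σ_allow) = 32×1740000/(π×58.24) = 304300 mm³.
d = 67.26 mm.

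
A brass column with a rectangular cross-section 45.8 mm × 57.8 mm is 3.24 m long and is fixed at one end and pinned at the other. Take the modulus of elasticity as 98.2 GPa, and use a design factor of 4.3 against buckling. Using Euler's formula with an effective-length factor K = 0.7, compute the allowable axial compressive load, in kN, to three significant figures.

Buckling occurs about the weak axis: I_min = h·b³/12 = 57.8×45.8³/12 = 462700 mm⁴ (b = 45.8 mm is the smaller dimension).
Effective length L_e = KL = 0.7×3.24 m = 2268 mm.
Euler critical load P_cr = π²EI/L_e² = π²×98200×462700/2268² = 87190 N.
P_allow = P_cr/n = 87190/4.3 = 20280 N.

P_allow = 20.3 kN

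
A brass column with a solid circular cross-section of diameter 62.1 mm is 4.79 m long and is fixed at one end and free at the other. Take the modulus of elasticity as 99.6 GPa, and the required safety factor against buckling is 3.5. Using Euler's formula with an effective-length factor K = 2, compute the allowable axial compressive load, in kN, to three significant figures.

P_allow = 2.23 kN

I = πd⁴/64 = π×62.1⁴/64 = 730000 mm⁴.
Effective length L_e = KL = 2×4.79 m = 9580 mm.
Euler critical load P_cr = π²EI/L_e² = π²×99600×730000/9580² = 7819 N.
P_allow = P_cr/n = 7819/3.5 = 2234 N.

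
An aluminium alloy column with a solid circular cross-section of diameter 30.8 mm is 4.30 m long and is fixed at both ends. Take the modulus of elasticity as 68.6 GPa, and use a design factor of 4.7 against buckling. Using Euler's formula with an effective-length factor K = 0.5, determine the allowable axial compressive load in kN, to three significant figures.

I = πd⁴/64 = π×30.8⁴/64 = 44170 mm⁴.
Effective length L_e = KL = 0.5×4.30 m = 2150 mm.
Euler critical load P_cr = π²EI/L_e² = π²×68600×44170/2150² = 6470 N.
P_allow = P_cr/n = 6470/4.7 = 1377 N.

P_allow = 1.38 kN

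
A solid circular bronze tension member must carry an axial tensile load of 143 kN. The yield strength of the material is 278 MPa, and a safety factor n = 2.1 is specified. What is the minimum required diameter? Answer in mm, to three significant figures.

Allowable stress σ_allow = 278/2.1 = 132.4 MPa.
Required area A = F/σ_allow = 143000/132.4 = 1080 mm².
A = πd²/4 → d = √(4A/π) = 37.09 mm.

d = 37.1 mm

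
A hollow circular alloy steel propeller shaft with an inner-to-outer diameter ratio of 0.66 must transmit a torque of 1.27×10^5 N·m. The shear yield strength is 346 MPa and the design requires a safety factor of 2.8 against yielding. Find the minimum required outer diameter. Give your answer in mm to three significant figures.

τ_allow = 346/2.8 = 123.6 MPa.
For a hollow shaft τ = 16T/[πd_o³(1−k⁴)] with k = 0.66, so 1−k⁴ = 0.8103.
d_o³ = 16T/[π τ_allow (1−k⁴)] = 16×1.2700×10^8/(π×123.6×0.8103) = 6.460×10^6 mm³.
d_o = 186.2 mm.

d_o = 186 mm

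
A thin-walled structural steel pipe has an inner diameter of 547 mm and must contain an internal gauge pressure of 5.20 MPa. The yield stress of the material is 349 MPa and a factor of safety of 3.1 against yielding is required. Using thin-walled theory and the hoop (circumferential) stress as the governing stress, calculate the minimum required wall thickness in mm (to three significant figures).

t = 12.6 mm

σ_allow = 349/3.1 = 112.6 MPa.
Hoop stress σ_h = pD/(2t), so t = pD/(2σ_allow) = 5.20×547/(2×112.6) = 12.63 mm.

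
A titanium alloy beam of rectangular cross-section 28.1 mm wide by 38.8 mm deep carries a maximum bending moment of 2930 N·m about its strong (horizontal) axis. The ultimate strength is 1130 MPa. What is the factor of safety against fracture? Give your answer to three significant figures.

n = 2.72

Section modulus S = bh²/6 = 28.1×38.8²/6 = 7050 mm³.
σ = M/S = 2930000/7050 = 415.6 MPa.
n = 1130/415.6 = 2.719.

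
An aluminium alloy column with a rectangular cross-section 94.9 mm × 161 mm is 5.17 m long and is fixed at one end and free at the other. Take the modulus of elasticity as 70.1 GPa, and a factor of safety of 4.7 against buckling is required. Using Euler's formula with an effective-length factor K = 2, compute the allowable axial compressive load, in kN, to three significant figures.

Buckling occurs about the weak axis: I_min = h·b³/12 = 161×94.9³/12 = 1.147×10^7 mm⁴ (b = 94.9 mm is the smaller dimension).
Effective length L_e = KL = 2×5.17 m = 10340 mm.
Euler critical load P_cr = π²EI/L_e² = π²×70100×1.147×10^7/10340² = 74200 N.
P_allow = P_cr/n = 74200/4.7 = 15790 N.

P_allow = 15.8 kN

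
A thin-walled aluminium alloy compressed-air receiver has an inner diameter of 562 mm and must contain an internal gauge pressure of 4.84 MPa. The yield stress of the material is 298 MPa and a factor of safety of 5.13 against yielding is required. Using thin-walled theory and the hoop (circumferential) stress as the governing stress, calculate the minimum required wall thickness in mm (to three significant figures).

σ_allow = 298/5.13 = 58.09 MPa.
Hoop stress σ_h = pD/(2t), so t = pD/(2σ_allow) = 4.84×562/(2×58.09) = 23.41 mm.

t = 23.4 mm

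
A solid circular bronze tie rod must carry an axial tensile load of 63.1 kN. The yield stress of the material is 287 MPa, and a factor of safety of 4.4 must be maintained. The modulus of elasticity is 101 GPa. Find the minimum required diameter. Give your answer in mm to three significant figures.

d = 35.1 mm

Allowable stress σ_allow = 287/4.4 = 65.23 MPa.
Required area A = F/σ_allow = 63100/65.23 = 967.4 mm².
A = πd²/4 → d = √(4A/π) = 35.10 mm.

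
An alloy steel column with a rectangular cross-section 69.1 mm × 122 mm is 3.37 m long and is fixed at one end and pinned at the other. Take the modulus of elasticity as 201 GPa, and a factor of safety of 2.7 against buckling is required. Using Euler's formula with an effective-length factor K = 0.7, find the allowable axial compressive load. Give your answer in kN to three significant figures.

P_allow = 443 kN

Buckling occurs about the weak axis: I_min = h·b³/12 = 122×69.1³/12 = 3.354×10^6 mm⁴ (b = 69.1 mm is the smaller dimension).
Effective length L_e = KL = 0.7×3.37 m = 2359 mm.
Euler critical load P_cr = π²EI/L_e² = π²×201000×3.354×10^6/2359² = 1.196×10^6 N.
P_allow = P_cr/n = 1.196×10^6/2.7 = 442900 N.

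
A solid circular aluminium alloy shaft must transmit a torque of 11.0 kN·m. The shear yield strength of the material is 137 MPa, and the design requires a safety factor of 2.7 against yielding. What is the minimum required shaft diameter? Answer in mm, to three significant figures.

Allowable shear stress τ_allow = 137/2.7 = 50.74 MPa.
For a solid shaft τ = 16T/(πd³), so d³ = 16T/(π τ_allow) = 16×1.1000×10^7/(π×50.74) = 1.104×10^6 mm³.
d = (1.104×10^6)^(1/3) = 103.4 mm.

d = 103 mm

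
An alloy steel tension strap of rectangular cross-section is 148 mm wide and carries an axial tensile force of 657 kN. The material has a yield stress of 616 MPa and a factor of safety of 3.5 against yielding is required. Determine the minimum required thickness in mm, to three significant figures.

t = 25.2 mm

σ_allow = 616/3.5 = 176.0 MPa.
Required area A = F/σ_allow = 657000/176.0 = 3733 mm².
t = A/w = 3733/148 = 25.22 mm.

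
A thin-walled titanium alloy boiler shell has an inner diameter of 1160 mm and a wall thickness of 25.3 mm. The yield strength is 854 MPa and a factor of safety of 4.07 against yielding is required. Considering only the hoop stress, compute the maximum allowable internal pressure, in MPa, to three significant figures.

p_allow = 9.15 MPa

σ_allow = 854/4.07 = 209.8 MPa.
σ_h = pD/(2t) → p_allow = 2σ_allow t/D = 2×209.8×25.3/1160 = 9.153 MPa.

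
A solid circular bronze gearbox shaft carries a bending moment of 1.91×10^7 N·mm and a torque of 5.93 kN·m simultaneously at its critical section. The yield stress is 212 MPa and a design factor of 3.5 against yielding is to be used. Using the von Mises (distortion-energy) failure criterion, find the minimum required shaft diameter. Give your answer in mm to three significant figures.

d = 149 mm

σ_allow = σ_y/n = 212/3.5 = 60.57 MPa.
For a solid shaft σ_b = 32M/(πd³) and τ = 16T/(πd³), so the von Mises stress is σ' = (16/πd³)·√(4M²+3T²).
√(4M²+3T²) = √(4×(1.910×10^7)² + 3×(5.930×10^6)²) = 3.956×10^7 N·mm.
d³ = 16×3.956×10^7/(π×60.57) = 3.326×10^6 mm³.
d = 149.3 mm.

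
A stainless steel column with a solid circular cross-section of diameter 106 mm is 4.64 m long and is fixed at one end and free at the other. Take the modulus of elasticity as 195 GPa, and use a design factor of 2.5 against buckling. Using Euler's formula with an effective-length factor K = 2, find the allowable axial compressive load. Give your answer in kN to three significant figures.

P_allow = 55.4 kN

I = πd⁴/64 = π×106⁴/64 = 6.197×10^6 mm⁴.
Effective length L_e = KL = 2×4.64 m = 9280 mm.
Euler critical load P_cr = π²EI/L_e² = π²×195000×6.197×10^6/9280² = 138500 N.
P_allow = P_cr/n = 138500/2.5 = 55400 N.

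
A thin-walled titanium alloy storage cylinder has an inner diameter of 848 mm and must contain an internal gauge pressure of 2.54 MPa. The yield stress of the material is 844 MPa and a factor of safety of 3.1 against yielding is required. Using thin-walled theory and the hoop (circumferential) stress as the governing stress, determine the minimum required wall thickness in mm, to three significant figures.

t = 3.96 mm

σ_allow = 844/3.1 = 272.3 MPa.
Hoop stress σ_h = pD/(2t), so t = pD/(2σ_allow) = 2.54×848/(2×272.3) = 3.956 mm.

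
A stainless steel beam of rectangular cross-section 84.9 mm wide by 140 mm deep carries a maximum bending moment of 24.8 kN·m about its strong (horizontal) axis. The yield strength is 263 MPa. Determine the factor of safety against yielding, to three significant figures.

Section modulus S = bh²/6 = 84.9×140²/6 = 277300 mm³.
σ = M/S = 2.4800×10^7/277300 = 89.42 MPa.
n = 263/89.42 = 2.941.

n = 2.94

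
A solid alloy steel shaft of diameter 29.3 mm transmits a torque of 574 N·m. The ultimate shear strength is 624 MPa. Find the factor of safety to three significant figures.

n = 5.37

τ = 16T/(πd³) = 16×574000/(π×29.3³) = 116.2 MPa.
n = τ_limit/τ = 624/116.2 = 5.369.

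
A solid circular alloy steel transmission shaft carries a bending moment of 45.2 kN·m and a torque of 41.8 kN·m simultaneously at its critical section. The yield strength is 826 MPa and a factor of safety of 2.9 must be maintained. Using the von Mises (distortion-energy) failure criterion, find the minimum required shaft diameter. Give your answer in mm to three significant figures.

d = 127 mm

σ_allow = σ_y/n = 826/2.9 = 284.8 MPa.
For a solid shaft σ_b = 32M/(πd³) and τ = 16T/(πd³), so the von Mises stress is σ' = (16/πd³)·√(4M²+3T²).
√(4M²+3T²) = √(4×(4.520×10^7)² + 3×(4.180×10^7)²) = 1.158×10^8 N·mm.
d³ = 16×1.158×10^8/(π×284.8) = 2.071×10^6 mm³.
d = 127.5 mm.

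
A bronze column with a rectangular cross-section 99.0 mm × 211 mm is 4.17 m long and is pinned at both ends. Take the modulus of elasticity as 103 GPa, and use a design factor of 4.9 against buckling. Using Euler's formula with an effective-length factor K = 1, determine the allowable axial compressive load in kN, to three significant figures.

Buckling occurs about the weak axis: I_min = h·b³/12 = 211×99.0³/12 = 1.706×10^7 mm⁴ (b = 99.0 mm is the smaller dimension).
Effective length L_e = KL = 1×4.17 m = 4170 mm.
Euler critical load P_cr = π²EI/L_e² = π²×103000×1.706×10^7/4170² = 997400 N.
P_allow = P_cr/n = 997400/4.9 = 203600 N.

P_allow = 204 kN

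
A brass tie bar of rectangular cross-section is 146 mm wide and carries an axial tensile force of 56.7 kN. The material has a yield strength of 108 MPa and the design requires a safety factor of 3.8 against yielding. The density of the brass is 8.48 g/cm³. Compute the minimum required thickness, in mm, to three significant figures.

σ_allow = 108/3.8 = 28.42 MPa.
Required area A = F/σ_allow = 56700/28.42 = 1995 mm².
t = A/w = 1995/146 = 13.66 mm.

t = 13.7 mm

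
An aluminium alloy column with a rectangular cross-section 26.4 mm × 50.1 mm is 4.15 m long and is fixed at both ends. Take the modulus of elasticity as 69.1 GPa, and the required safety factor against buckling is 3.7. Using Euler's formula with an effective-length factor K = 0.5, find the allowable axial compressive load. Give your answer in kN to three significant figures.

Buckling occurs about the weak axis: I_min = h·b³/12 = 50.1×26.4³/12 = 76820 mm⁴ (b = 26.4 mm is the smaller dimension).
Effective length L_e = KL = 0.5×4.15 m = 2075 mm.
Euler critical load P_cr = π²EI/L_e² = π²×69100×76820/2075² = 12170 N.
P_allow = P_cr/n = 12170/3.7 = 3289 N.

P_allow = 3.29 kN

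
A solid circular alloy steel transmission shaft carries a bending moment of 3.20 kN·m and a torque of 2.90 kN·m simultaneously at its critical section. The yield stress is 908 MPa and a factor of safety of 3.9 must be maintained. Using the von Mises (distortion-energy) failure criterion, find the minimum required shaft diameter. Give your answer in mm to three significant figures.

d = 56.2 mm

σ_allow = σ_y/n = 908/3.9 = 232.8 MPa.
For a solid shaft σ_b = 32M/(πd³) and τ = 16T/(πd³), so the von Mises stress is σ' = (16/πd³)·√(4M²+3T²).
√(4M²+3T²) = √(4×(3.200×10^6)² + 3×(2.900×10^6)²) = 8.136×10^6 N·mm.
d³ = 16×8.136×10^6/(π×232.8) = 178000 mm³.
d = 56.25 mm.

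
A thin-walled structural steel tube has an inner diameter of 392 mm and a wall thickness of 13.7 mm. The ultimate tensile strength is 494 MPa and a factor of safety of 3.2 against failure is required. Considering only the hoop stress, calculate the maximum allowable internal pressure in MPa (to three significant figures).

σ_allow = 494/3.2 = 154.4 MPa.
σ_h = pD/(2t) → p_allow = 2σ_allow t/D = 2×154.4×13.7/392 = 10.79 MPa.

p_allow = 10.8 MPa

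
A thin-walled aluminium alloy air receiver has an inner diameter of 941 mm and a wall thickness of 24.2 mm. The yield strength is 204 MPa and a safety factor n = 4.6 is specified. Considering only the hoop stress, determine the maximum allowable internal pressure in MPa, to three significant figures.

p_allow = 2.28 MPa

σ_allow = 204/4.6 = 44.35 MPa.
σ_h = pD/(2t) → p_allow = 2σ_allow t/D = 2×44.35×24.2/941 = 2.281 MPa.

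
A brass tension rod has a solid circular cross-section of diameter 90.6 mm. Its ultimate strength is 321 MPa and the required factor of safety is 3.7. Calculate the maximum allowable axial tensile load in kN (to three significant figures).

σ_allow = 321/3.7 = 86.76 MPa.
A = πd²/4 = π×90.6²/4 = 6447 mm².
F_allow = σ_allow × A = 86.76×6447 = 559300 N.

F_allow = 559 kN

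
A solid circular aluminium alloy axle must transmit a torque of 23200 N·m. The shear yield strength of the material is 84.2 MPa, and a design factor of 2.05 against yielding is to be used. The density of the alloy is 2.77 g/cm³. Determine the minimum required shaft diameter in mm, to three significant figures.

d = 142 mm

Allowable shear stress τ_allow = 84.2/2.05 = 41.07 MPa.
For a solid shaft τ = 16T/(πd³), so d³ = 16T/(π τ_allow) = 16×2.3200×10^7/(π×41.07) = 2.877×10^6 mm³.
d = (2.877×10^6)^(1/3) = 142.2 mm.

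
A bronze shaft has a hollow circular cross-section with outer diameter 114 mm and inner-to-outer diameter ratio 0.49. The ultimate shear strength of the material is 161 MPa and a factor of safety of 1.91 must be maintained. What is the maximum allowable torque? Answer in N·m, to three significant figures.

T_allow = 23100 N·m

τ_allow = 161/1.91 = 84.29 MPa.
For a hollow shaft T_allow = τ_allow·πd_o³(1−k⁴)/16 with 1−k⁴ = 0.9424, so πd_o³(1−k⁴)/16 = 274100 mm³.
T_allow = 84.29×274100 = 2.311×10^7 N·mm = 23110 N·m.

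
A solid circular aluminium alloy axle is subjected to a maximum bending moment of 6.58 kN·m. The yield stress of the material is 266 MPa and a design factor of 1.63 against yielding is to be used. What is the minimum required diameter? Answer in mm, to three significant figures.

d = 74.3 mm

σ_allow = 266/1.63 = 163.2 MPa.
For a solid circular section σ = 32M/(πd³), so d³ = 32M/(π σ_allow) = 32×6580000/(π×163.2) = 410700 mm³.
d = 74.33 mm.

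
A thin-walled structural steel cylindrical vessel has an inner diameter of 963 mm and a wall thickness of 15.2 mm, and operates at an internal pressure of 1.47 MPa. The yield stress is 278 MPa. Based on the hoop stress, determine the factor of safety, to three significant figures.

n = 5.97

σ_h = pD/(2t) = 1.47×963/(2×15.2) = 46.57 MPa.
n = 278/46.57 = 5.970.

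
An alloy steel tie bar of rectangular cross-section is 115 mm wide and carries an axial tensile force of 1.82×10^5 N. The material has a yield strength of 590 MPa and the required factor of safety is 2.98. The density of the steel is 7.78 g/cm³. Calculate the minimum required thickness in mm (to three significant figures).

σ_allow = 590/2.98 = 198.0 MPa.
Required area A = F/σ_allow = 182000/198.0 = 919.3 mm².
t = A/w = 919.3/115 = 7.994 mm.

t = 7.99 mm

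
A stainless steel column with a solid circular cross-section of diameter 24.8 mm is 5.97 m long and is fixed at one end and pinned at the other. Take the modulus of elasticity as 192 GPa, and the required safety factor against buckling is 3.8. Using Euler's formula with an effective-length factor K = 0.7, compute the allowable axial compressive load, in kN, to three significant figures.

I = πd⁴/64 = π×24.8⁴/64 = 18570 mm⁴.
Effective length L_e = KL = 0.7×5.97 m = 4179 mm.
Euler critical load P_cr = π²EI/L_e² = π²×192000×18570/4179² = 2015 N.
P_allow = P_cr/n = 2015/3.8 = 530.2 N.

P_allow = 0.530 kN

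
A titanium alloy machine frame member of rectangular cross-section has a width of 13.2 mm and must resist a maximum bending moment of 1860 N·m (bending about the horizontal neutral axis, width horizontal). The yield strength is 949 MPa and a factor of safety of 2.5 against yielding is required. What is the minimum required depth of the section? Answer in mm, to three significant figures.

σ_allow = 949/2.5 = 379.6 MPa.
For a rectangular section σ = 6M/(bh²), so h² = 6M/(b σ_allow) = 6×1860000/(13.2×379.6) = 2227 mm².
h = 47.19 mm.

h = 47.2 mm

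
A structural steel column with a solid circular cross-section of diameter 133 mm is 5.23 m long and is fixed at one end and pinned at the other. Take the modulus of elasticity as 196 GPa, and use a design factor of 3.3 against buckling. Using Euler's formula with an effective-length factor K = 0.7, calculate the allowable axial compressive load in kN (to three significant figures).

P_allow = 672 kN

I = πd⁴/64 = π×133⁴/64 = 1.536×10^7 mm⁴.
Effective length L_e = KL = 0.7×5.23 m = 3661 mm.
Euler critical load P_cr = π²EI/L_e² = π²×196000×1.536×10^7/3661² = 2.217×10^6 N.
P_allow = P_cr/n = 2.217×10^6/3.3 = 671800 N.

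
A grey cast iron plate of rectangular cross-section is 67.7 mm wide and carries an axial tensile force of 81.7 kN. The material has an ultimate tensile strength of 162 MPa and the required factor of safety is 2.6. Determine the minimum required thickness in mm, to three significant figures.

t = 19.4 mm

σ_allow = 162/2.6 = 62.31 MPa.
Required area A = F/σ_allow = 81700/62.31 = 1311 mm².
t = A/w = 1311/67.7 = 19.37 mm.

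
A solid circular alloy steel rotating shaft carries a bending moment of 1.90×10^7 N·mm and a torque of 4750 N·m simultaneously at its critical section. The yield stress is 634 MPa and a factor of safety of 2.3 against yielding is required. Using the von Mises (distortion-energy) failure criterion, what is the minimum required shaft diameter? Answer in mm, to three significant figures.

σ_allow = σ_y/n = 634/2.3 = 275.7 MPa.
For a solid shaft σ_b = 32M/(πd³) and τ = 16T/(πd³), so the von Mises stress is σ' = (16/πd³)·√(4M²+3T²).
√(4M²+3T²) = √(4×(1.900×10^7)² + 3×(4.750×10^6)²) = 3.888×10^7 N·mm.
d³ = 16×3.888×10^7/(π×275.7) = 718400 mm³.
d = 89.56 mm.

d = 89.6 mm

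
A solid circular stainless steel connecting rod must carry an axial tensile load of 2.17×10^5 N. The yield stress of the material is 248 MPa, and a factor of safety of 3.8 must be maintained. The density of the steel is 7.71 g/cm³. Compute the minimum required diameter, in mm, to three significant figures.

d = 65.1 mm

Allowable stress σ_allow = 248/3.8 = 65.26 MPa.
Required area A = F/σ_allow = 217000/65.26 = 3325 mm².
A = πd²/4 → d = √(4A/π) = 65.07 mm.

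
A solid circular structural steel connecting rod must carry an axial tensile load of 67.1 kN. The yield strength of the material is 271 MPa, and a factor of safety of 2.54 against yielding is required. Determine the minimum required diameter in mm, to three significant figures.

Allowable stress σ_allow = 271/2.54 = 106.7 MPa.
Required area A = F/σ_allow = 67100/106.7 = 628.9 mm².
A = πd²/4 → d = √(4A/π) = 28.30 mm.

d = 28.3 mm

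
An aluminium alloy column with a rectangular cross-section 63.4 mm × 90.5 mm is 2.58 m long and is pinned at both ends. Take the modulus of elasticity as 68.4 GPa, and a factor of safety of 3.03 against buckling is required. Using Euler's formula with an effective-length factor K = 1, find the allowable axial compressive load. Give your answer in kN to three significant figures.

Buckling occurs about the weak axis: I_min = h·b³/12 = 90.5×63.4³/12 = 1.922×10^6 mm⁴ (b = 63.4 mm is the smaller dimension).
Effective length L_e = KL = 1×2.58 m = 2580 mm.
Euler critical load P_cr = π²EI/L_e² = π²×68400×1.922×10^6/2580² = 194900 N.
P_allow = P_cr/n = 194900/3.03 = 64330 N.

P_allow = 64.3 kN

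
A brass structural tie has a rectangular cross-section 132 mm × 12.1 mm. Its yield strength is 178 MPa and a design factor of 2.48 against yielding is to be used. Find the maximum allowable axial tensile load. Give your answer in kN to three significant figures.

σ_allow = 178/2.48 = 71.77 MPa.
A = 132×12.1 = 1597 mm².
F_allow = σ_allow × A = 71.77×1597 = 114600 N.

F_allow = 115 kN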